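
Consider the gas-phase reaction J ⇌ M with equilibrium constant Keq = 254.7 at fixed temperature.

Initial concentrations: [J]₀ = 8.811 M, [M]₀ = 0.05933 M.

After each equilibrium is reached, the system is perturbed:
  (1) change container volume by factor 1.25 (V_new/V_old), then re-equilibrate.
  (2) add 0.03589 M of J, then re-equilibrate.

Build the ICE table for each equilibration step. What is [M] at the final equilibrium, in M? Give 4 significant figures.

[M]_eq = 7.104 M

Q₀ = 0.006734 vs Keq = 254.7 ⇒ Q<K, forward
Step 1:
                  J         M
  Initial     8.811   0.05933
  Change     -8.776     8.776
  Equil     0.03469     8.836
  solve Keq expr → x = 8.776; check Q = 254.7
Then change container volume by factor 1.25 (V_new/V_old).
Step 2:
                  J         M
  Initial   0.02775     7.069
  Change          0         0
  Equil     0.02775     7.069
  solve Keq expr → x = 0; check Q = 254.7
Then add 0.03589 M of J.
Step 3:
                  J         M
  Initial   0.06364     7.069
  Change   -0.03575   0.03575
  Equil     0.02789     7.104
  solve Keq expr → x = 0.03575; check Q = 254.7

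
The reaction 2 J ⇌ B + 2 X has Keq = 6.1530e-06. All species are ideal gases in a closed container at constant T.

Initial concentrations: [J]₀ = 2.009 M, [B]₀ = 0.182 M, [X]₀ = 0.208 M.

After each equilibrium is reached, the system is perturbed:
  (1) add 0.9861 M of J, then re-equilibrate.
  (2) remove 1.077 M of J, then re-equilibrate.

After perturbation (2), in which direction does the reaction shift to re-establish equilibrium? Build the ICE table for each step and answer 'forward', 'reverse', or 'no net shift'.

Direction: reverse

Q₀ = 0.001951 vs Keq = 6.1530e-06 ⇒ Q>K, reverse
Step 1:
                   J          B          X
  init         2.009      0.182      0.208
  Δ           0.1895   -0.09477    -0.1895
  eq           2.199    0.08723    0.01846
  solve Keq expr → x = -0.09477; check Q = 6.1530e-06
Then add 0.9861 M of J.
Step 2:
                   J          B          X
  init         3.185    0.08723    0.01846
  Δ        -0.007651   0.003826   0.007651
  eq           3.177    0.09106    0.02612
  solve Keq expr → x = 0.003826; check Q = 6.1530e-06
Then remove 1.077 M of J.
Step 3:
                   J          B          X
  init           2.1    0.09106    0.02612
  Δ         0.008372  -0.004186  -0.008372
  eq           2.108    0.08687    0.01774
  solve Keq expr → x = -0.004186; check Q = 6.1530e-06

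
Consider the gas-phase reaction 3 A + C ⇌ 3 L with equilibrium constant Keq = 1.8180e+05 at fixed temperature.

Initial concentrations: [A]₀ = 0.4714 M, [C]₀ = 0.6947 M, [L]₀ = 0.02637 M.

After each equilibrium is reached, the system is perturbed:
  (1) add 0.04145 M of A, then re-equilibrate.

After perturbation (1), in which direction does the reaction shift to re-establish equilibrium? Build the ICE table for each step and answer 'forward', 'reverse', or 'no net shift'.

Q₀ = 2.5198e-04 vs Keq = 1.8180e+05 ⇒ Q<K, forward
Step 1:
                   A          C          L
  I           0.4714     0.6947    0.02637
  C          -0.4608    -0.1536     0.4608
  E          0.01055     0.5411     0.4872
  solve Keq expr → x = 0.1536; check Q = 1.8180e+05
Then add 0.04145 M of A.
Step 2:
                   A          C          L
  I            0.052     0.5411     0.4872
  C         -0.04048   -0.01349    0.04048
  E          0.01153     0.5276     0.5277
  solve Keq expr → x = 0.01349; check Q = 1.8180e+05

Direction: forward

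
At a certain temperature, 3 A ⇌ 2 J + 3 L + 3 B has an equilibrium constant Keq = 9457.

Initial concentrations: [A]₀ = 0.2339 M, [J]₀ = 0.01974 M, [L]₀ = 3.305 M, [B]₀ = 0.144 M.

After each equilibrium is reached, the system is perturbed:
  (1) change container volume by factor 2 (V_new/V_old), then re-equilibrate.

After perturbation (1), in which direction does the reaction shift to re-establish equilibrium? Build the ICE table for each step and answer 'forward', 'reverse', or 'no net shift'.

Q₀ = 0.003283 vs Keq = 9457 ⇒ Q<K, forward
Step 1:
                    A           J           L           B
  init         0.2339     0.01974       3.305       0.144
  Δ            -0.216       0.144       0.216       0.216
  eq          0.01794      0.1637       3.521        0.36
  solve Keq expr → x = 0.07199; check Q = 9457
Then change container volume by factor 2 (V_new/V_old).
Step 2:
                    A           J           L           B
  init       0.008968     0.08186        1.76        0.18
  Δ         -0.005946    0.003964    0.005946    0.005946
  eq         0.003022     0.08582       1.766      0.1859
  solve Keq expr → x = 0.001982; check Q = 9457

Direction: forward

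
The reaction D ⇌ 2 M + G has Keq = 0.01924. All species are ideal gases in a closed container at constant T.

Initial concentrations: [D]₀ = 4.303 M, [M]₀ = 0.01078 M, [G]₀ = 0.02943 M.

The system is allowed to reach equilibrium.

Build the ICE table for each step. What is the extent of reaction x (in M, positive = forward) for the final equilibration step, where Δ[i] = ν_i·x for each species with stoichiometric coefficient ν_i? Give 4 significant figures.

Q₀ = 7.9480e-07 vs Keq = 0.01924 ⇒ Q<K, forward
Step 1:
                   D          M          G
  I            4.303    0.01078    0.02943
  C          -0.2558     0.5117     0.2558
  E            4.047     0.5225     0.2853
  solve Keq expr → x = 0.2558; check Q = 0.01924

x = 0.2558 M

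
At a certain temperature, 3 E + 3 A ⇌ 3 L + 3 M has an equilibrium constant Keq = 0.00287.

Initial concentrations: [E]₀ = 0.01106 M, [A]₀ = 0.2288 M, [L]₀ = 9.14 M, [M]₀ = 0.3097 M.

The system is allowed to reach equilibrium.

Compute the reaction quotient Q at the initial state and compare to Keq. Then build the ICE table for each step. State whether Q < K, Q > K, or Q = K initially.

Q₀ = 1.3997e+09 vs Keq = 0.00287 ⇒ Q>K, reverse
Step 1:
                   E          A          L          M
  init       0.01106     0.2288       9.14     0.3097
  Δ            0.307      0.307     -0.307     -0.307
  eq           0.318     0.5358      8.833   0.002741
  solve Keq expr → x = -0.1023; check Q = 0.00287

Q₀ = 1.3997e+09; Q > K (proceeds reverse)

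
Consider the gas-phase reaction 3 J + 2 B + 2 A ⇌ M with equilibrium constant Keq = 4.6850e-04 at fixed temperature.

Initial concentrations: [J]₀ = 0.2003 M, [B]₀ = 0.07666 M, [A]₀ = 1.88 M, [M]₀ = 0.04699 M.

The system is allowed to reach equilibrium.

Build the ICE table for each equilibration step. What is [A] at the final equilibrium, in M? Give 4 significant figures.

Q₀ = 281.5 vs Keq = 4.6850e-04 ⇒ Q>K, reverse
Step 1:
                  J         B         A         M
  Initial    0.2003   0.07666      1.88   0.04699
  Change      0.141   0.09398   0.09398  -0.04699
  Equil      0.3413    0.1706     1.974 2.1125e-06
  solve Keq expr → x = -0.04699; check Q = 4.6850e-04

[A]_eq = 1.974 M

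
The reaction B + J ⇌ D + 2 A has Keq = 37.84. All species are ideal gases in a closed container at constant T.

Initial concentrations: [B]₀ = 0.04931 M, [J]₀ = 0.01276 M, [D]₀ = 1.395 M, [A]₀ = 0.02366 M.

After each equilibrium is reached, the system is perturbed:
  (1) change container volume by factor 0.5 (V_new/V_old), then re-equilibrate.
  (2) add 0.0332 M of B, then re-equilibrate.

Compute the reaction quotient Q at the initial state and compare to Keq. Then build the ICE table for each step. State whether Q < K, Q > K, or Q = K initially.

Q₀ = 1.241; Q < K (proceeds forward)

Q₀ = 1.241 vs Keq = 37.84 ⇒ Q<K, forward
Step 1:
                    B           J           D           A
  Initial     0.04931     0.01276       1.395     0.02366
  Change     -0.01079    -0.01079     0.01079     0.02157
  Equil       0.03852    0.001973       1.406     0.04523
  solve Keq expr → x = 0.01079; check Q = 37.84
Then change container volume by factor 0.5 (V_new/V_old).
Step 2:
                    B           J           D           A
  Initial     0.07705    0.003946       2.812     0.09047
  Change     0.002764    0.002764   -0.002764   -0.005528
  Equil       0.07981     0.00671       2.809     0.08494
  solve Keq expr → x = -0.002764; check Q = 37.84
Then add 0.0332 M of B.
Step 3:
                    B           J           D           A
  Initial       0.113     0.00671       2.809     0.08494
  Change    -0.001546   -0.001546    0.001546    0.003093
  Equil        0.1115    0.005164        2.81     0.08803
  solve Keq expr → x = 0.001546; check Q = 37.84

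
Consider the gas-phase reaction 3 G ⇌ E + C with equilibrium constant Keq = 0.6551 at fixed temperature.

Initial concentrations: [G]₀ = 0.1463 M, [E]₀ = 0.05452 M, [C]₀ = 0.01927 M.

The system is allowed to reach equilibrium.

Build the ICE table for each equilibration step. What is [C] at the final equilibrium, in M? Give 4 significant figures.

Q₀ = 0.3355 vs Keq = 0.6551 ⇒ Q<K, forward
Step 1:
                   G          E          C
  Initial     0.1463    0.05452    0.01927
  Change    -0.01562   0.005207   0.005207
  Equil       0.1307    0.05973    0.02448
  solve Keq expr → x = 0.005207; check Q = 0.6551

[C]_eq = 0.02448 M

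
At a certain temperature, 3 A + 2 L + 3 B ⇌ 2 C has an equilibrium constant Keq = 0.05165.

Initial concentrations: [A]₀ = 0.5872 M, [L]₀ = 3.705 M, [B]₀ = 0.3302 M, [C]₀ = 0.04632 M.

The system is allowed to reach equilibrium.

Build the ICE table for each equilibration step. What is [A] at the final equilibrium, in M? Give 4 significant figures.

Q₀ = 0.02144 vs Keq = 0.05165 ⇒ Q<K, forward
Step 1:
                    A           L           B           C
  I            0.5872       3.705      0.3302     0.04632
  C          -0.02199    -0.01466    -0.02199     0.01466
  E            0.5652        3.69      0.3082     0.06098
  solve Keq expr → x = 0.00733; check Q = 0.05165

[A]_eq = 0.5652 M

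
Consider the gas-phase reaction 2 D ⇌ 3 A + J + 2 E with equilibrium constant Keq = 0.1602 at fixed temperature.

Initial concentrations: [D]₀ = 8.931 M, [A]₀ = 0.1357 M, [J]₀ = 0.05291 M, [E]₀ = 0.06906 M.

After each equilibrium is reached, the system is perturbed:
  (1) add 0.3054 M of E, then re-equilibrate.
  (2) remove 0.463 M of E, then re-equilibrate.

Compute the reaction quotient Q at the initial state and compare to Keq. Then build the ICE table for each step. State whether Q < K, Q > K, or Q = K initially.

Q₀ = 7.9055e-09; Q < K (proceeds forward)

Q₀ = 7.9055e-09 vs Keq = 0.1602 ⇒ Q<K, forward
Step 1:
                   D          A          J          E
  I            8.931     0.1357    0.05291    0.06906
  C           -1.247       1.87     0.6235      1.247
  E            7.684      2.006     0.6764      1.316
  solve Keq expr → x = 0.6235; check Q = 0.1602
Then add 0.3054 M of E.
Step 2:
                   D          A          J          E
  I            7.684      2.006     0.6764      1.621
  C          0.09043    -0.1356   -0.04521   -0.09043
  E            7.774      1.871     0.6312      1.531
  solve Keq expr → x = -0.04521; check Q = 0.1602
Then remove 0.463 M of E.
Step 3:
                   D          A          J          E
  I            7.774      1.871     0.6312      1.068
  C          -0.1428     0.2141    0.07138     0.1428
  E            7.632      2.085     0.7026      1.211
  solve Keq expr → x = 0.07138; check Q = 0.1602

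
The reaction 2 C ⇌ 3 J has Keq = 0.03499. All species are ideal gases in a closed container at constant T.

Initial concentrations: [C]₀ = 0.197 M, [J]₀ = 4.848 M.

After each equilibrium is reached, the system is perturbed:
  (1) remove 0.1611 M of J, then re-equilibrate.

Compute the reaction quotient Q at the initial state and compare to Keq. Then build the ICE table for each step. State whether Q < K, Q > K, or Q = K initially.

Q₀ = 2936; Q > K (proceeds reverse)

Q₀ = 2936 vs Keq = 0.03499 ⇒ Q>K, reverse
Step 1:
                  C         J
  Initial     0.197     4.848
  Change      2.781    -4.171
  Equil       2.978     0.677
  solve Keq expr → x = -1.39; check Q = 0.03499
Then remove 0.1611 M of J.
Step 2:
                  C         J
  Initial     2.978    0.5159
  Change   -0.09749    0.1462
  Equil        2.88    0.6621
  solve Keq expr → x = 0.04875; check Q = 0.03499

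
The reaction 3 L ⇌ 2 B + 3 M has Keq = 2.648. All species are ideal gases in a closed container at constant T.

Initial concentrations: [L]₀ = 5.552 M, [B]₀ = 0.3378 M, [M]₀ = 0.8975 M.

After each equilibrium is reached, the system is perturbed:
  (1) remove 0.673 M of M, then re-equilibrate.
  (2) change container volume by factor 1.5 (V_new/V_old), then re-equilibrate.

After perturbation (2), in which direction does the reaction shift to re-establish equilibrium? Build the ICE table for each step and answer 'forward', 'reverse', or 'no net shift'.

Q₀ = 4.8203e-04 vs Keq = 2.648 ⇒ Q<K, forward
Step 1:
                   L          B          M
  I            5.552     0.3378     0.8975
  C           -2.212      1.474      2.212
  E             3.34      1.812      3.109
  solve Keq expr → x = 0.7372; check Q = 2.648
Then remove 0.673 M of M.
Step 2:
                   L          B          M
  I             3.34      1.812      2.436
  C          -0.2607     0.1738     0.2607
  E             3.08      1.986      2.697
  solve Keq expr → x = 0.08688; check Q = 2.648
Then change container volume by factor 1.5 (V_new/V_old).
Step 3:
                   L          B          M
  I            2.053      1.324      1.798
  C          -0.1988     0.1325     0.1988
  E            1.854      1.457      1.997
  solve Keq expr → x = 0.06626; check Q = 2.648

Direction: forward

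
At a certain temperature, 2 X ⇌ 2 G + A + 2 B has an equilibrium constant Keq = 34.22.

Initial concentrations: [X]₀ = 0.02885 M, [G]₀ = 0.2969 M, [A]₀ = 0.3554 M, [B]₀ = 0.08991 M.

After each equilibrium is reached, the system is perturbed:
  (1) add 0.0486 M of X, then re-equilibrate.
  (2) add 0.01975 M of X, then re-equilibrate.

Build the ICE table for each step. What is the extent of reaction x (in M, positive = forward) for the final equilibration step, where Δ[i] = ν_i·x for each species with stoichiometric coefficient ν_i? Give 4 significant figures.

x = 0.009288 M

Q₀ = 0.3043 vs Keq = 34.22 ⇒ Q<K, forward
Step 1:
                    X           G           A           B
  I           0.02885      0.2969      0.3554     0.08991
  C          -0.02501     0.02501     0.01251     0.02501
  E          0.003836      0.3219      0.3679      0.1149
  solve Keq expr → x = 0.01251; check Q = 34.22
Then add 0.0486 M of X.
Step 2:
                    X           G           A           B
  I           0.05244      0.3219      0.3679      0.1149
  C           -0.0461      0.0461     0.02305      0.0461
  E          0.006334       0.368       0.391       0.161
  solve Keq expr → x = 0.02305; check Q = 34.22
Then add 0.01975 M of X.
Step 3:
                    X           G           A           B
  I           0.02608       0.368       0.391       0.161
  C          -0.01858     0.01858    0.009288     0.01858
  E          0.007509      0.3866      0.4002      0.1796
  solve Keq expr → x = 0.009288; check Q = 34.22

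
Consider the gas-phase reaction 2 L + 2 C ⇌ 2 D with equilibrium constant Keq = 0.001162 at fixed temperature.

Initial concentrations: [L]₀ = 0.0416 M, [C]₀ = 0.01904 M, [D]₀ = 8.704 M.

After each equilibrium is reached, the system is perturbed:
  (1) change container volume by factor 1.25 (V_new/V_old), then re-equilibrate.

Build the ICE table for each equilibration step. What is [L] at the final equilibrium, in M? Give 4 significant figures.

Q₀ = 1.2076e+08 vs Keq = 0.001162 ⇒ Q>K, reverse
Step 1:
                  L         C         D
  Initial    0.0416   0.01904     8.704
  Change      7.013     7.013    -7.013
  Equil       7.055     7.032     1.691
  solve Keq expr → x = -3.506; check Q = 0.001162
Then change container volume by factor 1.25 (V_new/V_old).
Step 2:
                  L         C         D
  Initial     5.644     5.626     1.353
  Change     0.1945    0.1945   -0.1945
  Equil       5.838      5.82     1.158
  solve Keq expr → x = -0.09727; check Q = 0.001162

[L]_eq = 5.838 M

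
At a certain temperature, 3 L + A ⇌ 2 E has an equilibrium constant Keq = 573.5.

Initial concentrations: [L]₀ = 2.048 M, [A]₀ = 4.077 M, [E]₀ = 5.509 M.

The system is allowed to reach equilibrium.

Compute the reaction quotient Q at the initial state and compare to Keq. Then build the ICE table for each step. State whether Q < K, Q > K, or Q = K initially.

Q₀ = 0.8666 vs Keq = 573.5 ⇒ Q<K, forward
Step 1:
                  L         A         E
  init        2.048     4.077     5.509
  Δ          -1.766   -0.5888     1.178
  eq         0.2817     3.488     6.687
  solve Keq expr → x = 0.5888; check Q = 573.5

Q₀ = 0.8666; Q < K (proceeds forward)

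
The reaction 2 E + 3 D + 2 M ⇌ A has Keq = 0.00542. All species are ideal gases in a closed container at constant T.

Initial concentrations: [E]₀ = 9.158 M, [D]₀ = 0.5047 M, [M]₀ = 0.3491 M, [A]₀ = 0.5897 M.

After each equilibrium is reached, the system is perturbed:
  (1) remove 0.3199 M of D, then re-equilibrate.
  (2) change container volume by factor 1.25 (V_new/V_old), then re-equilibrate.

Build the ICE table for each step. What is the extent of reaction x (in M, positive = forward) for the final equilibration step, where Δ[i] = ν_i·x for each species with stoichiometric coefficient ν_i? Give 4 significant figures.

x = -0.065 M

Q₀ = 0.4488 vs Keq = 0.00542 ⇒ Q>K, reverse
Step 1:
                   E          D          M          A
  Initial      9.158     0.5047     0.3491     0.5897
  Change      0.4048     0.6072     0.4048    -0.2024
  Equil        9.563      1.112     0.7539     0.3873
  solve Keq expr → x = -0.2024; check Q = 0.00542
Then remove 0.3199 M of D.
Step 2:
                   E          D          M          A
  Initial      9.563      0.792     0.7539     0.3873
  Change      0.1102     0.1653     0.1102   -0.05509
  Equil        9.673     0.9573     0.8641     0.3322
  solve Keq expr → x = -0.05509; check Q = 0.00542
Then change container volume by factor 1.25 (V_new/V_old).
Step 3:
                   E          D          M          A
  Initial      7.738     0.7658     0.6913     0.2658
  Change        0.13      0.195       0.13     -0.065
  Equil        7.868     0.9608     0.8213     0.2008
  solve Keq expr → x = -0.065; check Q = 0.00542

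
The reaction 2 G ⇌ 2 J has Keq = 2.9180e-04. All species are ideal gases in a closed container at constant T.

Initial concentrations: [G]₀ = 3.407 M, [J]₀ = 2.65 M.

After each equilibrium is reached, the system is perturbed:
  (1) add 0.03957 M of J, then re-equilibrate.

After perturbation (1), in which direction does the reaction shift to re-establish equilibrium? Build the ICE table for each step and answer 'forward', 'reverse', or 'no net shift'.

Direction: reverse

Q₀ = 0.605 vs Keq = 2.9180e-04 ⇒ Q>K, reverse
Step 1:
                  G         J
  I           3.407      2.65
  C           2.548    -2.548
  E           5.955    0.1017
  solve Keq expr → x = -1.274; check Q = 2.9180e-04
Then add 0.03957 M of J.
Step 2:
                  G         J
  I           5.955    0.1413
  C         0.03891  -0.03891
  E           5.994    0.1024
  solve Keq expr → x = -0.01945; check Q = 2.9180e-04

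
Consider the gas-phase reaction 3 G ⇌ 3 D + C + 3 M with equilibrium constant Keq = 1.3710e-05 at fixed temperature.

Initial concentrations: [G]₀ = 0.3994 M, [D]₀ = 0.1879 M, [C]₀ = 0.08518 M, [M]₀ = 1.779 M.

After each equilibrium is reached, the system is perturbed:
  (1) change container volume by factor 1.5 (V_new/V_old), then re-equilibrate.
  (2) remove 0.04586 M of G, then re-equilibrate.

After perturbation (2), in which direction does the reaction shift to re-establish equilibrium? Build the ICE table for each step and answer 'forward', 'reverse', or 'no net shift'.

Direction: reverse

Q₀ = 0.04994 vs Keq = 1.3710e-05 ⇒ Q>K, reverse
Step 1:
                    G           D           C           M
  I            0.3994      0.1879     0.08518       1.779
  C            0.1616     -0.1616    -0.05386     -0.1616
  E             0.561     0.02633     0.03132       1.617
  solve Keq expr → x = -0.05386; check Q = 1.3710e-05
Then change container volume by factor 1.5 (V_new/V_old).
Step 2:
                    G           D           C           M
  I             0.374     0.01756     0.02088       1.078
  C          -0.01009     0.01009    0.003364     0.01009
  E            0.3639     0.02765     0.02425       1.088
  solve Keq expr → x = 0.003364; check Q = 1.3710e-05
Then remove 0.04586 M of G.
Step 3:
                    G           D           C           M
  I             0.318     0.02765     0.02425       1.088
  C          0.002871   -0.002871 -9.5709e-04   -0.002871
  E            0.3209     0.02478     0.02329       1.086
  solve Keq expr → x = -9.5709e-04; check Q = 1.3710e-05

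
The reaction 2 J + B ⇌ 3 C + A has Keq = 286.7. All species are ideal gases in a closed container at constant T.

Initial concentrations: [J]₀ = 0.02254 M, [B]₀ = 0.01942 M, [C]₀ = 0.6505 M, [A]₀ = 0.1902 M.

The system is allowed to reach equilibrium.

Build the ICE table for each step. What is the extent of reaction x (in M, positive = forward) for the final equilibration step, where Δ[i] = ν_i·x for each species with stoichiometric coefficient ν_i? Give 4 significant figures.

Q₀ = 5306 vs Keq = 286.7 ⇒ Q>K, reverse
Step 1:
                    J           B           C           A
  I           0.02254     0.01942      0.6505      0.1902
  C            0.0359     0.01795    -0.05385    -0.01795
  E           0.05844     0.03737      0.5967      0.1723
  solve Keq expr → x = -0.01795; check Q = 286.7

x = -0.01795 M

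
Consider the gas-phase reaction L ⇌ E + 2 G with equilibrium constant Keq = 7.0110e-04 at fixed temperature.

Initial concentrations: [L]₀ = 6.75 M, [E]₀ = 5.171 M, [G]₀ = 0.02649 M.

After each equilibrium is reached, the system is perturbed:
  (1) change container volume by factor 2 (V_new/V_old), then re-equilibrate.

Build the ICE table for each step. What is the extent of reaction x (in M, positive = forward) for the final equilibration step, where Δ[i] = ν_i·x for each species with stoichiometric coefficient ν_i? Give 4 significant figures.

Q₀ = 5.3757e-04 vs Keq = 7.0110e-04 ⇒ Q<K, forward
Step 1:
                    L           E           G
  I              6.75       5.171     0.02649
  C         -0.001876    0.001876    0.003752
  E             6.748       5.173     0.03024
  solve Keq expr → x = 0.001876; check Q = 7.0110e-04
Then change container volume by factor 2 (V_new/V_old).
Step 2:
                    L           E           G
  I             3.374       2.586     0.01512
  C         -0.007522    0.007522     0.01504
  E             3.367       2.594     0.03016
  solve Keq expr → x = 0.007522; check Q = 7.0110e-04

x = 0.007522 M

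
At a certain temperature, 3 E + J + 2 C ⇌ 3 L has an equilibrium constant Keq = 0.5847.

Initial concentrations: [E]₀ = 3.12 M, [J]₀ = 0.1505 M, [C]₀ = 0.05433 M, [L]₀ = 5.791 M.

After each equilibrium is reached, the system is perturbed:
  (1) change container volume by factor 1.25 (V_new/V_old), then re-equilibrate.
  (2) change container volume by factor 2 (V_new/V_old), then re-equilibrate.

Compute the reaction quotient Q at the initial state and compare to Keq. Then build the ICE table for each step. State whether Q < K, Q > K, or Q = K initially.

Q₀ = 1.4394e+04 vs Keq = 0.5847 ⇒ Q>K, reverse
Step 1:
                    E           J           C           L
  Initial        3.12      0.1505     0.05433       5.791
  Change        1.711      0.5704       1.141      -1.711
  Equil         4.831      0.7209       1.195        4.08
  solve Keq expr → x = -0.5704; check Q = 0.5847
Then change container volume by factor 1.25 (V_new/V_old).
Step 2:
                    E           J           C           L
  Initial       3.865      0.5767      0.9562       3.264
  Change       0.1878     0.06262      0.1252     -0.1878
  Equil         4.053      0.6394       1.081       3.076
  solve Keq expr → x = -0.06262; check Q = 0.5847
Then change container volume by factor 2 (V_new/V_old).
Step 3:
                    E           J           C           L
  Initial       2.026      0.3197      0.5407       1.538
  Change       0.3179       0.106      0.2119     -0.3179
  Equil         2.344      0.4256      0.7526        1.22
  solve Keq expr → x = -0.106; check Q = 0.5847

Q₀ = 1.4394e+04; Q > K (proceeds reverse)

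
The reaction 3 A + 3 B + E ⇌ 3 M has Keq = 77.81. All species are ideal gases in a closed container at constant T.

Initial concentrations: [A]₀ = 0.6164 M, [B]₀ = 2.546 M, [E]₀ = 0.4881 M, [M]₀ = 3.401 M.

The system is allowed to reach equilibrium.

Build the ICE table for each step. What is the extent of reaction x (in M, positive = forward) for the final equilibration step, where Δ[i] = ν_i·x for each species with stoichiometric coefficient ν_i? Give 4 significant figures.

x = 0.05216 M

Q₀ = 20.85 vs Keq = 77.81 ⇒ Q<K, forward
Step 1:
                    A           B           E           M
  Initial      0.6164       2.546      0.4881       3.401
  Change      -0.1565     -0.1565    -0.05216      0.1565
  Equil        0.4599        2.39      0.4359       3.557
  solve Keq expr → x = 0.05216; check Q = 77.81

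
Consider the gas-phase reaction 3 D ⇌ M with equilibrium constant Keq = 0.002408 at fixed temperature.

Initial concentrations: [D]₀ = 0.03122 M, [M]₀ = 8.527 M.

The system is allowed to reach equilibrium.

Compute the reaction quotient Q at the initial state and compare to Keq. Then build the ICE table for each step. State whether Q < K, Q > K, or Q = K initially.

Q₀ = 2.8022e+05; Q > K (proceeds reverse)

Q₀ = 2.8022e+05 vs Keq = 0.002408 ⇒ Q>K, reverse
Step 1:
                   D          M
  I          0.03122      8.527
  C            12.24     -4.079
  E            12.27      4.448
  solve Keq expr → x = -4.079; check Q = 0.002408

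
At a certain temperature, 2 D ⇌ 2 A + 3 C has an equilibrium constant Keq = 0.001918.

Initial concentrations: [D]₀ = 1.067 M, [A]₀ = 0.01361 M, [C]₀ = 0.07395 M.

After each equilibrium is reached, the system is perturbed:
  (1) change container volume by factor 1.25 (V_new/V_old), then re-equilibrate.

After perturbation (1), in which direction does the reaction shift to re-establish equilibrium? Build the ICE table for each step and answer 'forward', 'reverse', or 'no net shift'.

Direction: forward

Q₀ = 6.5796e-08 vs Keq = 0.001918 ⇒ Q<K, forward
Step 1:
                  D         A         C
  Initial     1.067   0.01361   0.07395
  Change    -0.1796    0.1796    0.2694
  Equil      0.8874    0.1932    0.3433
  solve Keq expr → x = 0.08979; check Q = 0.001918
Then change container volume by factor 1.25 (V_new/V_old).
Step 2:
                  D         A         C
  Initial    0.7099    0.1546    0.2747
  Change     -0.022     0.022     0.033
  Equil      0.6879    0.1766    0.3077
  solve Keq expr → x = 0.011; check Q = 0.001918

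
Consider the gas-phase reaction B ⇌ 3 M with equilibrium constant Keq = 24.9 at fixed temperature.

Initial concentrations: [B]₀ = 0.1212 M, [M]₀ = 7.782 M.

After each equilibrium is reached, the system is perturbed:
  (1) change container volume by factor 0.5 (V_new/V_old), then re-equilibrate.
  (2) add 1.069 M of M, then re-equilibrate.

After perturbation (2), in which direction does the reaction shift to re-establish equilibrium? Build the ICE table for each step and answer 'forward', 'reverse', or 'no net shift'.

Direction: reverse

Q₀ = 3888 vs Keq = 24.9 ⇒ Q>K, reverse
Step 1:
                  B         M
  init       0.1212     7.782
  Δ            1.46     -4.38
  eq          1.581     3.402
  solve Keq expr → x = -1.46; check Q = 24.9
Then change container volume by factor 0.5 (V_new/V_old).
Step 2:
                  B         M
  init        3.162     6.804
  Δ           0.736    -2.208
  eq          3.898     4.596
  solve Keq expr → x = -0.736; check Q = 24.9
Then add 1.069 M of M.
Step 3:
                  B         M
  init        3.898     5.665
  Δ           0.316    -0.948
  eq          4.214     4.717
  solve Keq expr → x = -0.316; check Q = 24.9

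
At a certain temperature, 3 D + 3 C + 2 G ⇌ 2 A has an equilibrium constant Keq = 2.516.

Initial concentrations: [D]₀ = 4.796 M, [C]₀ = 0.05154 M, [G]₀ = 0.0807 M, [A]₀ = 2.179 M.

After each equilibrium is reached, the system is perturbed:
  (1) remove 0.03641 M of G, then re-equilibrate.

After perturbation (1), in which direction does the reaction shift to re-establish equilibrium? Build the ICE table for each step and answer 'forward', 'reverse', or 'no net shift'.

Q₀ = 4.8272e+04 vs Keq = 2.516 ⇒ Q>K, reverse
Step 1:
                   D          C          G          A
  init         4.796    0.05154     0.0807      2.179
  Δ           0.3941     0.3941     0.2627    -0.2627
  eq            5.19     0.4456     0.3434      1.916
  solve Keq expr → x = -0.1314; check Q = 2.516
Then remove 0.03641 M of G.
Step 2:
                   D          C          G          A
  init          5.19     0.4456      0.307      1.916
  Δ          0.01848    0.01848    0.01232   -0.01232
  eq           5.209     0.4641     0.3193      1.904
  solve Keq expr → x = -0.00616; check Q = 2.516

Direction: reverse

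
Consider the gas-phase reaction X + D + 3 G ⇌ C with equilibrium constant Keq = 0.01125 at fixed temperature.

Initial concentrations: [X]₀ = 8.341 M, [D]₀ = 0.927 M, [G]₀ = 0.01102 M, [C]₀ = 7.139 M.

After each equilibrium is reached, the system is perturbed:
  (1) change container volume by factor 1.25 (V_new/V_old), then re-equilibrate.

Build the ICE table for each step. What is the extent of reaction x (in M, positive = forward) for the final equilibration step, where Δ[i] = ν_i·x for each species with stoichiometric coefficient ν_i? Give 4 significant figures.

x = -0.214 M

Q₀ = 6.8991e+05 vs Keq = 0.01125 ⇒ Q>K, reverse
Step 1:
                    X           D           G           C
  Initial       8.341       0.927     0.01102       7.139
  Change        1.028       1.028       3.084      -1.028
  Equil         9.369       1.955       3.095       6.111
  solve Keq expr → x = -1.028; check Q = 0.01125
Then change container volume by factor 1.25 (V_new/V_old).
Step 2:
                    X           D           G           C
  Initial       7.495       1.564       2.476       4.889
  Change        0.214       0.214      0.6419      -0.214
  Equil         7.709       1.778       3.118       4.675
  solve Keq expr → x = -0.214; check Q = 0.01125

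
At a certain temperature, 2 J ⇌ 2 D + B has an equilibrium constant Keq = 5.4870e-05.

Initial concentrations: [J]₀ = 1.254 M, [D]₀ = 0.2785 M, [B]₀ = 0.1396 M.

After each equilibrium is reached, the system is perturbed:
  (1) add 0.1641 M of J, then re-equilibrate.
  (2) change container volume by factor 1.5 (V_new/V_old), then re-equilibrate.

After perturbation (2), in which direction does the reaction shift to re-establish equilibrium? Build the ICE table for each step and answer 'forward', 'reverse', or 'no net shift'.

Q₀ = 0.006886 vs Keq = 5.4870e-05 ⇒ Q>K, reverse
Step 1:
                   J          D          B
  init         1.254     0.2785     0.1396
  Δ           0.2168    -0.2168    -0.1084
  eq           1.471    0.06169    0.03119
  solve Keq expr → x = -0.1084; check Q = 5.4870e-05
Then add 0.1641 M of J.
Step 2:
                   J          D          B
  init         1.635    0.06169    0.03119
  Δ        -0.004405   0.004405   0.002202
  eq           1.631    0.06609     0.0334
  solve Keq expr → x = 0.002202; check Q = 5.4870e-05
Then change container volume by factor 1.5 (V_new/V_old).
Step 3:
                   J          D          B
  init         1.087    0.04406    0.02226
  Δ        -0.006206   0.006206   0.003103
  eq           1.081    0.05027    0.02537
  solve Keq expr → x = 0.003103; check Q = 5.4870e-05

Direction: forward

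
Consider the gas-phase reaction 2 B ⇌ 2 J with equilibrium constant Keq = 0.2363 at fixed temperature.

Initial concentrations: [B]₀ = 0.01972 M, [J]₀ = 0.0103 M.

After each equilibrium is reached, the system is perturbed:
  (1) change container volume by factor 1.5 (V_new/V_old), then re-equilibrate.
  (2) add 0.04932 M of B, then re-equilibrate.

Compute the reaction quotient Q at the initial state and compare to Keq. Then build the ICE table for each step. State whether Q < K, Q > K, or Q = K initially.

Q₀ = 0.2728; Q > K (proceeds reverse)

Q₀ = 0.2728 vs Keq = 0.2363 ⇒ Q>K, reverse
Step 1:
                   B          J
  I          0.01972     0.0103
  C       4.8043e-04 -4.8043e-04
  E           0.0202    0.00982
  solve Keq expr → x = -2.4021e-04; check Q = 0.2363
Then change container volume by factor 1.5 (V_new/V_old).
Step 2:
                   B          J
  I          0.01347   0.006546
  C                0          0
  E          0.01347   0.006546
  solve Keq expr → x = 0; check Q = 0.2363
Then add 0.04932 M of B.
Step 3:
                   B          J
  I          0.06279   0.006546
  C         -0.01613    0.01613
  E          0.04665    0.02268
  solve Keq expr → x = 0.008066; check Q = 0.2363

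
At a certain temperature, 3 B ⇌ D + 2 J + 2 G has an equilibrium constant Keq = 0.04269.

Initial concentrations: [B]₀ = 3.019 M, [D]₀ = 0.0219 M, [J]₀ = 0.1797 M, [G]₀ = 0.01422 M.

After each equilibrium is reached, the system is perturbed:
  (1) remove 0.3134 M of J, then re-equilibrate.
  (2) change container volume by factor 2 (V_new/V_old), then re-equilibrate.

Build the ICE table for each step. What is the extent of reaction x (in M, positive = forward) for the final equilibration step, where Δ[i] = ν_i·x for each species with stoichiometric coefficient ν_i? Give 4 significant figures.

x = 0.04164 M

Q₀ = 5.1970e-09 vs Keq = 0.04269 ⇒ Q<K, forward
Step 1:
                   B          D          J          G
  Initial      3.019     0.0219     0.1797    0.01422
  Change      -1.192     0.3973     0.7946     0.7946
  Equil        1.827     0.4192     0.9743     0.8088
  solve Keq expr → x = 0.3973; check Q = 0.04269
Then remove 0.3134 M of J.
Step 2:
                   B          D          J          G
  Initial      1.827     0.4192     0.6609     0.8088
  Change     -0.1311     0.0437    0.08741    0.08741
  Equil        1.696     0.4629     0.7483     0.8963
  solve Keq expr → x = 0.0437; check Q = 0.04269
Then change container volume by factor 2 (V_new/V_old).
Step 3:
                   B          D          J          G
  Initial      0.848     0.2315     0.3742     0.4481
  Change     -0.1249    0.04164    0.08328    0.08328
  Equil       0.7231     0.2731     0.4574     0.5314
  solve Keq expr → x = 0.04164; check Q = 0.04269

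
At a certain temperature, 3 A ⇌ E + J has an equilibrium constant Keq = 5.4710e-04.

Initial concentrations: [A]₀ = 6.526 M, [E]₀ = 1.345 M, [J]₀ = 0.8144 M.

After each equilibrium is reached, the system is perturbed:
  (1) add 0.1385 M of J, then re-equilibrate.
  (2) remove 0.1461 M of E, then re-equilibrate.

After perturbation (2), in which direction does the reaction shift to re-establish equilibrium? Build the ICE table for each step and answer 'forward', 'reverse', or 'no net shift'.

Direction: forward

Q₀ = 0.003941 vs Keq = 5.4710e-04 ⇒ Q>K, reverse
Step 1:
                   A          E          J
  I            6.526      1.345     0.8144
  C            1.465    -0.4884    -0.4884
  E            7.991     0.8566      0.326
  solve Keq expr → x = -0.4884; check Q = 5.4710e-04
Then add 0.1385 M of J.
Step 2:
                   A          E          J
  I            7.991     0.8566     0.4645
  C           0.2269   -0.07562   -0.07562
  E            8.218     0.7809     0.3888
  solve Keq expr → x = -0.07562; check Q = 5.4710e-04
Then remove 0.1461 M of E.
Step 3:
                   A          E          J
  I            8.218     0.6348     0.3888
  C          -0.1224    0.04081    0.04081
  E            8.096     0.6757     0.4297
  solve Keq expr → x = 0.04081; check Q = 5.4710e-04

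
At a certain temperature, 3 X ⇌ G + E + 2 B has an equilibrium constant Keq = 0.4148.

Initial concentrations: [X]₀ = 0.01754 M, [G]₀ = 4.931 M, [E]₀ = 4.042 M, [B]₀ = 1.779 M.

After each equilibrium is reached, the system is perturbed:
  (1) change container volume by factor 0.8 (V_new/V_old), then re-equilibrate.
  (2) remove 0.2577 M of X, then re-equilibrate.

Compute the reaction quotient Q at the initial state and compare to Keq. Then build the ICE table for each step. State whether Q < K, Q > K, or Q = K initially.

Q₀ = 1.1689e+07 vs Keq = 0.4148 ⇒ Q>K, reverse
Step 1:
                    X           G           E           B
  I           0.01754       4.931       4.042       1.779
  C             1.962     -0.6539     -0.6539      -1.308
  E             1.979       4.277       3.388      0.4711
  solve Keq expr → x = -0.6539; check Q = 0.4148
Then change container volume by factor 0.8 (V_new/V_old).
Step 2:
                    X           G           E           B
  I             2.474       5.346       4.235      0.5889
  C           0.06056    -0.02019    -0.02019    -0.04037
  E             2.535       5.326       4.215      0.5485
  solve Keq expr → x = -0.02019; check Q = 0.4148
Then remove 0.2577 M of X.
Step 3:
                    X           G           E           B
  I             2.277       5.326       4.215      0.5485
  C           0.08052    -0.02684    -0.02684    -0.05368
  E             2.358       5.299       4.188      0.4949
  solve Keq expr → x = -0.02684; check Q = 0.4148

Q₀ = 1.1689e+07; Q > K (proceeds reverse)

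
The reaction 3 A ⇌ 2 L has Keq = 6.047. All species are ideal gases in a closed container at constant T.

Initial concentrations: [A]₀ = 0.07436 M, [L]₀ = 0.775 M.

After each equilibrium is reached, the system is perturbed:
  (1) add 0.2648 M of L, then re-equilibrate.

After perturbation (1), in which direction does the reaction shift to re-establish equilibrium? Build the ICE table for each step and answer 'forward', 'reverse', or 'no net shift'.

Q₀ = 1461 vs Keq = 6.047 ⇒ Q>K, reverse
Step 1:
                  A         L
  I         0.07436     0.775
  C           0.304   -0.2027
  E          0.3784    0.5723
  solve Keq expr → x = -0.1013; check Q = 6.047
Then add 0.2648 M of L.
Step 2:
                  A         L
  I          0.3784    0.8371
  C         0.08652  -0.05768
  E          0.4649    0.7795
  solve Keq expr → x = -0.02884; check Q = 6.047

Direction: reverse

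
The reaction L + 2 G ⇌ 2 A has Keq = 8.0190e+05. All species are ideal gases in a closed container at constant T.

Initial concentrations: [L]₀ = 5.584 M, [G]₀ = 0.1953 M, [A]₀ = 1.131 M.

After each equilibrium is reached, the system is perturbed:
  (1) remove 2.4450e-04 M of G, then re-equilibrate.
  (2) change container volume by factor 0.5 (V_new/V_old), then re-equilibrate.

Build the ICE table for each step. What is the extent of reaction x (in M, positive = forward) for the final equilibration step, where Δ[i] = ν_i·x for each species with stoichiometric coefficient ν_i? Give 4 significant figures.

Q₀ = 6.006 vs Keq = 8.0190e+05 ⇒ Q<K, forward
Step 1:
                   L          G          A
  init         5.584     0.1953      1.131
  Δ         -0.09733    -0.1947     0.1947
  eq           5.487 6.3200e-04      1.326
  solve Keq expr → x = 0.09733; check Q = 8.0190e+05
Then remove 2.4450e-04 M of G.
Step 2:
                   L          G          A
  init         5.487 3.8750e-04      1.326
  Δ       1.2219e-04 2.4438e-04 -2.4438e-04
  eq           5.487 6.3188e-04      1.325
  solve Keq expr → x = -1.2219e-04; check Q = 8.0190e+05
Then change container volume by factor 0.5 (V_new/V_old).
Step 3:
                   L          G          A
  init         10.97   0.001264      2.651
  Δ       -1.8501e-04 -3.7002e-04 3.7002e-04
  eq           10.97 8.9375e-04      2.651
  solve Keq expr → x = 1.8501e-04; check Q = 8.0190e+05

x = 1.8501e-04 M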